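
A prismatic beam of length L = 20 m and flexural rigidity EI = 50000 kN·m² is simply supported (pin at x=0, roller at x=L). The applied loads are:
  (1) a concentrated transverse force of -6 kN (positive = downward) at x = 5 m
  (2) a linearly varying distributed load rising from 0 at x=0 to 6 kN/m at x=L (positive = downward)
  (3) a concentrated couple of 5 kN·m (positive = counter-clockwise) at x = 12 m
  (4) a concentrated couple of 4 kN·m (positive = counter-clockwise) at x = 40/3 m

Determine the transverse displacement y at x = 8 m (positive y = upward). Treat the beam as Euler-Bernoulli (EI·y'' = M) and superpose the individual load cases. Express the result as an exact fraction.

y(8) = -1181467/11250000 m

Load 1 — point force P=-6 kN at a=5 m (b=L-a=15):
  y_1 = -Pa(L-x)(2Lx-a²-x²)/(6LEI)  [x>a] = -(-6)·5·(20-8)·(2·20·8-5²-8²)/(6·20·50000) = 693/50000 m
Load 2 — triangular load w₀=6 kN/m (0→w₀ over full span):
  y_2 = -w₀x(7L⁴-10L²x²+3x⁴)/(360LEI) = -6·8·(7·20⁴-10·20²·8²+3·8⁴)/(360·20·50000) = -9128/78125 m
Load 3 — applied couple M₀=5 kN·m at a=12 m (b=L-a=8):
  y_3 = (M₀x³/(6L)+C₁x)/EI  [x≤a] with C₁=M₀(3b²-L²)/(6L)=-26/3 = (5·8³/(6·20)+(-26/3)·8)/50000 = -3/3125 m
Load 4 — applied couple M₀=4 kN·m at a=40/3 m (b=L-a=20/3):
  y_4 = (M₀x³/(6L)+C₁x)/EI  [x≤a] with C₁=M₀(3b²-L²)/(6L)=-80/9 = (4·8³/(6·20)+(-80/9)·8)/50000 = -152/140625 m
Superposition: y = Σ y_i = -1181467/11250000 m ≈ -0.105019 m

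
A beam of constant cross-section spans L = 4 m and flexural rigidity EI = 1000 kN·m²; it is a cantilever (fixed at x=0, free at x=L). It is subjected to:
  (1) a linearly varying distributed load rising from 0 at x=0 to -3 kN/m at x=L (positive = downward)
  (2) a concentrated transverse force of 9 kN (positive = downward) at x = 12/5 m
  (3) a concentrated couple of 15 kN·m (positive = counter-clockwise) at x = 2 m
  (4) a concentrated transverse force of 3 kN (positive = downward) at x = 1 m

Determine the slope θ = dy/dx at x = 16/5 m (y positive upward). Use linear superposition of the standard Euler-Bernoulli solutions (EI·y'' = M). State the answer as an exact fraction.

Load 1 — triangular load w₀=-3 kN/m (0→w₀ over full span):
  θ_1 = (w₀Lx²/4-w₀L²x/3-w₀x⁴/(24L))/EI = ((-3)·4·(16/5)²/4-(-3)·4²·(16/5)/3-(-3)·(16/5)⁴/(24·4))/1000 = 1856/78125 rad
Load 2 — point force P=9 kN at a=12/5 m (b=L-a=8/5):
  θ_2 = -Pa²/(2EI)  [x>a] = -9·(12/5)²/(2·1000) = -81/3125 rad
Load 3 — applied couple M₀=15 kN·m at a=2 m (b=L-a=2):
  θ_3 = M₀a/EI  [x>a] = 15·2/1000 = 3/100 rad
Load 4 — point force P=3 kN at a=1 m (b=L-a=3):
  θ_4 = -Pa²/(2EI)  [x>a] = -3·1²/(2·1000) = -3/2000 rad
Superposition: θ = Σ θ_i = 32921/1250000 rad ≈ 0.026337 rad

θ(16/5) = 32921/1250000 rad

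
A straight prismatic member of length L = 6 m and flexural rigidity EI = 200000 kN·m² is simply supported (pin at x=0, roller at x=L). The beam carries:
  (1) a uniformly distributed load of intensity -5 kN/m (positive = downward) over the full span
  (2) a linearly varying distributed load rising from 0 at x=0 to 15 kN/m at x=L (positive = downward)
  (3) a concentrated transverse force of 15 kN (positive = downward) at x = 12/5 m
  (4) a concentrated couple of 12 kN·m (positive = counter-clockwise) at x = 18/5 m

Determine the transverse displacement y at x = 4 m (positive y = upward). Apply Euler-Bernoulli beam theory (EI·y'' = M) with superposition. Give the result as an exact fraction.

y(4) = -91/187500 m

Load 1 — uniform load w=-5 kN/m over full span:
  y_1 = -wx(L³-2Lx²+x³)/(24EI) = -(-5)·4·(6³-2·6·4²+4³)/(24·200000) = 11/30000 m
Load 2 — triangular load w₀=15 kN/m (0→w₀ over full span):
  y_2 = -w₀x(7L⁴-10L²x²+3x⁴)/(360LEI) = -15·4·(7·6⁴-10·6²·4²+3·4⁴)/(360·6·200000) = -17/30000 m
Load 3 — point force P=15 kN at a=12/5 m (b=L-a=18/5):
  y_3 = -Pa(L-x)(2Lx-a²-x²)/(6LEI)  [x>a] = -15·(12/5)·(6-4)·(2·6·4-(12/5)²-4²)/(6·6·200000) = -41/156250 m
Load 4 — applied couple M₀=12 kN·m at a=18/5 m (b=L-a=12/5):
  y_4 = (M₀x³/(6L)-M₀(x-a)²/2+C₁x)/EI  [x>a] with C₁=M₀(3b²-L²)/(6L)=-156/25 = (12·4³/(6·6)-12·(4-(18/5))²/2+(-156/25)·4)/200000 = -43/1875000 m
Superposition: y = Σ y_i = -91/187500 m ≈ -0.000485 m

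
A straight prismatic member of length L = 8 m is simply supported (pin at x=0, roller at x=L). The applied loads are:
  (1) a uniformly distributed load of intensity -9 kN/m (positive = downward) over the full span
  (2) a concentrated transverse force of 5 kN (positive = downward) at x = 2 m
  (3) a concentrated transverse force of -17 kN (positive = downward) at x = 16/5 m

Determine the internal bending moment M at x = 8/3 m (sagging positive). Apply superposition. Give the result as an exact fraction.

Load 1 — uniform load w=-9 kN/m over full span:
  M_1 = wx(L-x)/2 = (-9)·(8/3)·(8-(8/3))/2 = -64 kN·m
Load 2 — point force P=5 kN at a=2 m (b=L-a=6):
  M_2 = Pa(L-x)/L  [x>a] = 5·2·(8-(8/3))/8 = 20/3 kN·m
Load 3 — point force P=-17 kN at a=16/5 m (b=L-a=24/5):
  M_3 = Pbx/L  [x≤a] = (-17)·(24/5)·(8/3)/8 = -136/5 kN·m
Superposition: M = Σ M_i = -1268/15 kN·m ≈ -84.533333 kN·m

M(8/3) = -1268/15 kN·m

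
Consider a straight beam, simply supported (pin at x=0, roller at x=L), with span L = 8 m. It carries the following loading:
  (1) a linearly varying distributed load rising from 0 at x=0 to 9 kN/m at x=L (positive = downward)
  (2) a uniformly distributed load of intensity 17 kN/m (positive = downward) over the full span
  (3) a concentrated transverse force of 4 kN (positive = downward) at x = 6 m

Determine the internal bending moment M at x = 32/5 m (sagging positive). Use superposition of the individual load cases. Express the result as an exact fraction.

Load 1 — triangular load w₀=9 kN/m (0→w₀ over full span):
  M_1 = w₀Lx/6 - w₀x³/(6L) = 9·8·(32/5)/6 - 9·(32/5)³/(6·8) = 3456/125 kN·m
Load 2 — uniform load w=17 kN/m over full span:
  M_2 = wx(L-x)/2 = 17·(32/5)·(8-(32/5))/2 = 2176/25 kN·m
Load 3 — point force P=4 kN at a=6 m (b=L-a=2):
  M_3 = Pa(L-x)/L  [x>a] = 4·6·(8-(32/5))/8 = 24/5 kN·m
Superposition: M = Σ M_i = 14936/125 kN·m ≈ 119.488000 kN·m

M(32/5) = 14936/125 kN·m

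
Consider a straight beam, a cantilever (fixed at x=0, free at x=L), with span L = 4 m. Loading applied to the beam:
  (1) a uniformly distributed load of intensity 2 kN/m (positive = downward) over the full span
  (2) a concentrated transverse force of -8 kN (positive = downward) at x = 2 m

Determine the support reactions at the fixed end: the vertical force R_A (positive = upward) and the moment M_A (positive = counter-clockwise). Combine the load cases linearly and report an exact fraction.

R_A = 0 kN, M_A = 0 kN·m

Load 1 — uniform load w=2 kN/m over full span:
  R_A = wL = 2·4 = 8 kN
  M_A = wL²/2 = 2·4²/2 = 16 kN·m
Load 2 — point force P=-8 kN at a=2 m (b=L-a=2):
  R_A = P = (-8) = -8 kN
  M_A = Pa = (-8)·2 = -16 kN·m
Superposition: R_A = 0 kN, M_A = 0 kN·m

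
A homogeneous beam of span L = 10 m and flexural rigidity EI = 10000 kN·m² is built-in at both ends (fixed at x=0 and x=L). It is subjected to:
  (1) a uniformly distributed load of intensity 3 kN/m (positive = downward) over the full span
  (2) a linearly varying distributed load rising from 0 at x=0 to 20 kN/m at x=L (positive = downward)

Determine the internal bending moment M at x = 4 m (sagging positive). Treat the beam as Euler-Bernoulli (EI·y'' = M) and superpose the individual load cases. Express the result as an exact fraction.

Load 1 — uniform load w=3 kN/m over full span:
  M_1 = wLx/2 - wL²/12 - wx²/2 = 3·10·4/2 - 3·10²/12 - 3·4²/2 = 11 kN·m
Load 2 — triangular load w₀=20 kN/m (0→w₀ over full span):
  M_2 = 3w₀Lx/20 - w₀L²/30 - w₀x³/(6L) = 3·20·10·4/20 - 20·10²/30 - 20·4³/(6·10) = 32 kN·m
Superposition: M = Σ M_i = 43 kN·m ≈ 43.000000 kN·m

M(4) = 43 kN·m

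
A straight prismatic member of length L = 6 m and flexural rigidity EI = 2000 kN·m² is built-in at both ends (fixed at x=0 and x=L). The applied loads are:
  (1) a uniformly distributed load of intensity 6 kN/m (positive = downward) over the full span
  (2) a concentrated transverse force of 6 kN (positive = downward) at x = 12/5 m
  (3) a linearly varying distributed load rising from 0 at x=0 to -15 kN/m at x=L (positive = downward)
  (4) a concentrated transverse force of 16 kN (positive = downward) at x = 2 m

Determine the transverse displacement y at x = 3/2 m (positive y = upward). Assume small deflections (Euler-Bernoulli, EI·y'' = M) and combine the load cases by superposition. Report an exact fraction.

y(3/2) = -443693/76800000 m

Load 1 — uniform load w=6 kN/m over full span:
  y_1 = -wx²(L-x)²/(24EI) = -6·(3/2)²·(6-(3/2))²/(24·2000) = -729/128000 m
Load 2 — point force P=6 kN at a=12/5 m (b=L-a=18/5):
  y_2 = -Pb²x²(3aL-(3a+b)x)/(6L³EI)  [x≤a] = -6·(18/5)²·(3/2)²·(3·(12/5)·6-(3·(12/5)+(18/5))·(3/2))/(6·6³·2000) = -729/400000 m
Load 3 — triangular load w₀=-15 kN/m (0→w₀ over full span):
  y_3 = -w₀x²(L-x)²(x+2L)/(120LEI) = -(-15)·(3/2)²·(6-(3/2))²·((3/2)+2·6)/(120·6·2000) = 6561/1024000 m
Load 4 — point force P=16 kN at a=2 m (b=L-a=4):
  y_4 = -Pb²x²(3aL-(3a+b)x)/(6L³EI)  [x≤a] = -16·4²·(3/2)²·(3·2·6-(3·2+4)·(3/2))/(6·6³·2000) = -7/1500 m
Superposition: y = Σ y_i = -443693/76800000 m ≈ -0.005777 m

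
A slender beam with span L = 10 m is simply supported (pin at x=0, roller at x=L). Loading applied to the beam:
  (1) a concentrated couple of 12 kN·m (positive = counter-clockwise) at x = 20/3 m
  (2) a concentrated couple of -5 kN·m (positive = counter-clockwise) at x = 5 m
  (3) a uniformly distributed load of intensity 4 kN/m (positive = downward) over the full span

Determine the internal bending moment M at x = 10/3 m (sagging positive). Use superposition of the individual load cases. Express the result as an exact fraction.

Load 1 — applied couple M₀=12 kN·m at a=20/3 m (b=L-a=10/3):
  M_1 = M₀x/L  [x≤a] = 12·(10/3)/10 = 4 kN·m
Load 2 — applied couple M₀=-5 kN·m at a=5 m (b=L-a=5):
  M_2 = M₀x/L  [x≤a] = (-5)·(10/3)/10 = -5/3 kN·m
Load 3 — uniform load w=4 kN/m over full span:
  M_3 = wx(L-x)/2 = 4·(10/3)·(10-(10/3))/2 = 400/9 kN·m
Superposition: M = Σ M_i = 421/9 kN·m ≈ 46.777778 kN·m

M(10/3) = 421/9 kN·m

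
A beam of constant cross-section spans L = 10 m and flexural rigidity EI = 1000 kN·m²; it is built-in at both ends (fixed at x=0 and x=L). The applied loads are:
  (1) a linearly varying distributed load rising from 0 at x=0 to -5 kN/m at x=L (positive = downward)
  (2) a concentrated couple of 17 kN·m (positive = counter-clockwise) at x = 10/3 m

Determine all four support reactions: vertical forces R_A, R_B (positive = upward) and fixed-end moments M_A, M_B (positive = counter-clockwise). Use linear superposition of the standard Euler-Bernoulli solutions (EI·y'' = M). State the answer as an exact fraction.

Load 1 — triangular load w₀=-5 kN/m (0→w₀ over full span):
  R_A = 3w₀L/20 = 3·(-5)·10/20 = -15/2 kN
  M_A = w₀L²/30 = (-5)·10²/30 = -50/3 kN·m
  R_B = 7w₀L/20 = 7·(-5)·10/20 = -35/2 kN
  M_B = -w₀L²/20 = -(-5)·10²/20 = 25 kN·m
Load 2 — applied couple M₀=17 kN·m at a=10/3 m (b=L-a=20/3):
  R_A = 6M₀ab/L³ = 6·17·(10/3)·(20/3)/10³ = 34/15 kN
  M_A = M₀b(2a-b)/L² = 17·(20/3)·(2·(10/3)-(20/3))/10² = 0 kN·m
  R_B = -6M₀ab/L³ = -6·17·(10/3)·(20/3)/10³ = -34/15 kN
  M_B = M₀a(2b-a)/L² = 17·(10/3)·(2·(20/3)-(10/3))/10² = 17/3 kN·m
Superposition: R_A = -157/30 kN, M_A = -50/3 kN·m, R_B = -593/30 kN, M_B = 92/3 kN·m

R_A = -157/30 kN, M_A = -50/3 kN·m, R_B = -593/30 kN, M_B = 92/3 kN·m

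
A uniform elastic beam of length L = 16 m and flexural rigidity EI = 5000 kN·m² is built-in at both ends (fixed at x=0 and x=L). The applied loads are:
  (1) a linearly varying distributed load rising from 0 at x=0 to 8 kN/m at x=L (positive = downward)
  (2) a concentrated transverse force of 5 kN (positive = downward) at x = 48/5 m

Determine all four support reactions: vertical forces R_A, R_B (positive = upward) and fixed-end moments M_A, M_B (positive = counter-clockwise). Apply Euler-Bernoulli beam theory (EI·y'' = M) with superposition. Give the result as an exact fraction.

Load 1 — triangular load w₀=8 kN/m (0→w₀ over full span):
  R_A = 3w₀L/20 = 3·8·16/20 = 96/5 kN
  M_A = w₀L²/30 = 8·16²/30 = 1024/15 kN·m
  R_B = 7w₀L/20 = 7·8·16/20 = 224/5 kN
  M_B = -w₀L²/20 = -8·16²/20 = -512/5 kN·m
Load 2 — point force P=5 kN at a=48/5 m (b=L-a=32/5):
  R_A = Pb²(3a+b)/L³ = 5·(32/5)²·(3·(48/5)+(32/5))/16³ = 44/25 kN
  M_A = Pab²/L² = 5·(48/5)·(32/5)²/16² = 192/25 kN·m
  R_B = Pa²(a+3b)/L³ = 5·(48/5)²·((48/5)+3·(32/5))/16³ = 81/25 kN
  M_B = -Pa²b/L² = -5·(48/5)²·(32/5)/16² = -288/25 kN·m
Superposition: R_A = 524/25 kN, M_A = 5696/75 kN·m, R_B = 1201/25 kN, M_B = -2848/25 kN·m

R_A = 524/25 kN, M_A = 5696/75 kN·m, R_B = 1201/25 kN, M_B = -2848/25 kN·m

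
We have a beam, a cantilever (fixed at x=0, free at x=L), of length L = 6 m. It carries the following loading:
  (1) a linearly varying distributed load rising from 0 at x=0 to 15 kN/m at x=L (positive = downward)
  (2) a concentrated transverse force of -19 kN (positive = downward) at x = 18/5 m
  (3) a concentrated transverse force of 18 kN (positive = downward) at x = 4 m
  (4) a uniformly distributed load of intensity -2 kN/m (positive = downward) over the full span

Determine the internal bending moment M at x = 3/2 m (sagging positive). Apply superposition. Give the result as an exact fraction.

M(3/2) = -15801/160 kN·m

Load 1 — triangular load w₀=15 kN/m (0→w₀ over full span):
  M_1 = w₀Lx/2 - w₀L²/3 - w₀x³/(6L) = 15·6·(3/2)/2 - 15·6²/3 - 15·(3/2)³/(6·6) = -3645/32 kN·m
Load 2 — point force P=-19 kN at a=18/5 m (b=L-a=12/5):
  M_2 = -P(a-x)  [x≤a] = -(-19)·((18/5)-(3/2)) = 399/10 kN·m
Load 3 — point force P=18 kN at a=4 m (b=L-a=2):
  M_3 = -P(a-x)  [x≤a] = -18·(4-(3/2)) = -45 kN·m
Load 4 — uniform load w=-2 kN/m over full span:
  M_4 = -w(L-x)²/2 = -(-2)·(6-(3/2))²/2 = 81/4 kN·m
Superposition: M = Σ M_i = -15801/160 kN·m ≈ -98.756250 kN·m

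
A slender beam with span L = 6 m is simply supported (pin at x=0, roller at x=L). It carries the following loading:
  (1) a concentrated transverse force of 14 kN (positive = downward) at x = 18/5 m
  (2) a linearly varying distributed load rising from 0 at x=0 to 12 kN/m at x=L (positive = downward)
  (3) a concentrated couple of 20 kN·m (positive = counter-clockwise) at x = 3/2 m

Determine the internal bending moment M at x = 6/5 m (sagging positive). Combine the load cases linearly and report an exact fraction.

M(6/5) = 3068/125 kN·m

Load 1 — point force P=14 kN at a=18/5 m (b=L-a=12/5):
  M_1 = Pbx/L  [x≤a] = 14·(12/5)·(6/5)/6 = 168/25 kN·m
Load 2 — triangular load w₀=12 kN/m (0→w₀ over full span):
  M_2 = w₀Lx/6 - w₀x³/(6L) = 12·6·(6/5)/6 - 12·(6/5)³/(6·6) = 1728/125 kN·m
Load 3 — applied couple M₀=20 kN·m at a=3/2 m (b=L-a=9/2):
  M_3 = M₀x/L  [x≤a] = 20·(6/5)/6 = 4 kN·m
Superposition: M = Σ M_i = 3068/125 kN·m ≈ 24.544000 kN·m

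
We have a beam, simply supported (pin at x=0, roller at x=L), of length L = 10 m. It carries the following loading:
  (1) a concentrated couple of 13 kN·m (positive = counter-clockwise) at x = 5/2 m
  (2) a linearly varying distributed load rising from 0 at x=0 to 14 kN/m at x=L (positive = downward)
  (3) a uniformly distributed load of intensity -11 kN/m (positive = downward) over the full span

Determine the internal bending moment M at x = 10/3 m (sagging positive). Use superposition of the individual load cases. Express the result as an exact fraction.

Load 1 — applied couple M₀=13 kN·m at a=5/2 m (b=L-a=15/2):
  M_1 = M₀x/L - M₀  [x>a] = 13·(10/3)/10 - 13 = -26/3 kN·m
Load 2 — triangular load w₀=14 kN/m (0→w₀ over full span):
  M_2 = w₀Lx/6 - w₀x³/(6L) = 14·10·(10/3)/6 - 14·(10/3)³/(6·10) = 5600/81 kN·m
Load 3 — uniform load w=-11 kN/m over full span:
  M_3 = wx(L-x)/2 = (-11)·(10/3)·(10-(10/3))/2 = -1100/9 kN·m
Superposition: M = Σ M_i = -5002/81 kN·m ≈ -61.753086 kN·m

M(10/3) = -5002/81 kN·m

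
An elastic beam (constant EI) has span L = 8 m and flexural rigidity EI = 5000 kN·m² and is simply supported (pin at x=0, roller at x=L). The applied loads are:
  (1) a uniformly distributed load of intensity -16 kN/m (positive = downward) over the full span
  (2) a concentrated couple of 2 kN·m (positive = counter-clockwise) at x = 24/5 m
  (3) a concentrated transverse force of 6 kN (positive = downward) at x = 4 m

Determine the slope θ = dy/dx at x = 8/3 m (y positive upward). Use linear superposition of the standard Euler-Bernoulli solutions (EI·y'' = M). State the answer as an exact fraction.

θ(8/3) = 38099/1265625 rad

Load 1 — uniform load w=-16 kN/m over full span:
  θ_1 = -w(L³-6Lx²+4x³)/(24EI) = -(-16)·(8³-6·8·(8/3)²+4·(8/3)³)/(24·5000) = 1664/50625 rad
Load 2 — applied couple M₀=2 kN·m at a=24/5 m (b=L-a=16/5):
  θ_2 = (M₀x²/(2L)+C₁)/EI  [x≤a] with C₁=M₀(3b²-L²)/(6L)=-104/75 = (2·(8/3)²/(2·8)+(-104/75))/5000 = -14/140625 rad
Load 3 — point force P=6 kN at a=4 m (b=L-a=4):
  θ_3 = -Pb(L²-b²-3x²)/(6LEI)  [x≤a] = -6·4·(8²-4²-3·(8/3)²)/(6·8·5000) = -1/375 rad
Superposition: θ = Σ θ_i = 38099/1265625 rad ≈ 0.030103 rad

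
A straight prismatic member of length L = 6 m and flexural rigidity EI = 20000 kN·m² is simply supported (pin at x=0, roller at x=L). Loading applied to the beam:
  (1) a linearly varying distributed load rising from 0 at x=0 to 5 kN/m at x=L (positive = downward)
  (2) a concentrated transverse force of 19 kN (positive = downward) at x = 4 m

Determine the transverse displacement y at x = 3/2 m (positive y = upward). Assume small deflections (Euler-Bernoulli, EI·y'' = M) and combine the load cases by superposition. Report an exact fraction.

Load 1 — triangular load w₀=5 kN/m (0→w₀ over full span):
  y_1 = -w₀x(7L⁴-10L²x²+3x⁴)/(360LEI) = -5·(3/2)·(7·6⁴-10·6²·(3/2)²+3·(3/2)⁴)/(360·6·20000) = -2943/2048000 m
Load 2 — point force P=19 kN at a=4 m (b=L-a=2):
  y_2 = -Pbx(L²-b²-x²)/(6LEI)  [x≤a] = -19·2·(3/2)·(6²-2²-(3/2)²)/(6·6·20000) = -2261/960000 m
Superposition: y = Σ y_i = -116497/30720000 m ≈ -0.003792 m

y(3/2) = -116497/30720000 m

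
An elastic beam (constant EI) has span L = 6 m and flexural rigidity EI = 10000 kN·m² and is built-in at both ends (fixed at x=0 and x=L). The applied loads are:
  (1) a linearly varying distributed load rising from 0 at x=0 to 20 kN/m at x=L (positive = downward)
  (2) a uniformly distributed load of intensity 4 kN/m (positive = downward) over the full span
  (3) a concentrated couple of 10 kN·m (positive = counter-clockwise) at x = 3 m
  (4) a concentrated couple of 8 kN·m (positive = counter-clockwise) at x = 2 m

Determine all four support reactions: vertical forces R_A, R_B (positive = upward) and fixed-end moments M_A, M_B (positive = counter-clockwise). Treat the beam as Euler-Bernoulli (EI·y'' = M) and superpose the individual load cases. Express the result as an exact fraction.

R_A = 617/18 kN, M_A = 77/2 kN·m, R_B = 895/18 kN, M_B = -257/6 kN·m

Load 1 — triangular load w₀=20 kN/m (0→w₀ over full span):
  R_A = 3w₀L/20 = 3·20·6/20 = 18 kN
  M_A = w₀L²/30 = 20·6²/30 = 24 kN·m
  R_B = 7w₀L/20 = 7·20·6/20 = 42 kN
  M_B = -w₀L²/20 = -20·6²/20 = -36 kN·m
Load 2 — uniform load w=4 kN/m over full span:
  R_A = wL/2 = 4·6/2 = 12 kN
  M_A = wL²/12 = 4·6²/12 = 12 kN·m
  R_B = wL/2 = 4·6/2 = 12 kN
  M_B = -wL²/12 = -4·6²/12 = -12 kN·m
Load 3 — applied couple M₀=10 kN·m at a=3 m (b=L-a=3):
  R_A = 6M₀ab/L³ = 6·10·3·3/6³ = 5/2 kN
  M_A = M₀b(2a-b)/L² = 10·3·(2·3-3)/6² = 5/2 kN·m
  R_B = -6M₀ab/L³ = -6·10·3·3/6³ = -5/2 kN
  M_B = M₀a(2b-a)/L² = 10·3·(2·3-3)/6² = 5/2 kN·m
Load 4 — applied couple M₀=8 kN·m at a=2 m (b=L-a=4):
  R_A = 6M₀ab/L³ = 6·8·2·4/6³ = 16/9 kN
  M_A = M₀b(2a-b)/L² = 8·4·(2·2-4)/6² = 0 kN·m
  R_B = -6M₀ab/L³ = -6·8·2·4/6³ = -16/9 kN
  M_B = M₀a(2b-a)/L² = 8·2·(2·4-2)/6² = 8/3 kN·m
Superposition: R_A = 617/18 kN, M_A = 77/2 kN·m, R_B = 895/18 kN, M_B = -257/6 kN·m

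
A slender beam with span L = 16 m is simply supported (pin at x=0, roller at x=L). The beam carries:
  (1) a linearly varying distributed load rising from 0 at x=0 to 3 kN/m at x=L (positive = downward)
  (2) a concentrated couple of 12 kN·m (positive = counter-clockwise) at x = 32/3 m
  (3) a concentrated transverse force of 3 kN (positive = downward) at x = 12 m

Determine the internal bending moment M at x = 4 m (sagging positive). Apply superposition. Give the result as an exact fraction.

M(4) = 36 kN·m

Load 1 — triangular load w₀=3 kN/m (0→w₀ over full span):
  M_1 = w₀Lx/6 - w₀x³/(6L) = 3·16·4/6 - 3·4³/(6·16) = 30 kN·m
Load 2 — applied couple M₀=12 kN·m at a=32/3 m (b=L-a=16/3):
  M_2 = M₀x/L  [x≤a] = 12·4/16 = 3 kN·m
Load 3 — point force P=3 kN at a=12 m (b=L-a=4):
  M_3 = Pbx/L  [x≤a] = 3·4·4/16 = 3 kN·m
Superposition: M = Σ M_i = 36 kN·m ≈ 36.000000 kN·m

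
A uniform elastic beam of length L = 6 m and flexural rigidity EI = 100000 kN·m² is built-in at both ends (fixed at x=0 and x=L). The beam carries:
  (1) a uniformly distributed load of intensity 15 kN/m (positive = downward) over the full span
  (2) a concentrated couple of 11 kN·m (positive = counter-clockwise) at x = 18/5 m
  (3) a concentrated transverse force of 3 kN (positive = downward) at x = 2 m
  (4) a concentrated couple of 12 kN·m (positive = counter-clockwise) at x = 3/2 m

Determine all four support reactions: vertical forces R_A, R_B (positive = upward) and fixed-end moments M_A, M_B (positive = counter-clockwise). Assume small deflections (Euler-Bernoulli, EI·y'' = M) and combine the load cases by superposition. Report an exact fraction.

Load 1 — uniform load w=15 kN/m over full span:
  R_A = wL/2 = 15·6/2 = 45 kN
  M_A = wL²/12 = 15·6²/12 = 45 kN·m
  R_B = wL/2 = 15·6/2 = 45 kN
  M_B = -wL²/12 = -15·6²/12 = -45 kN·m
Load 2 — applied couple M₀=11 kN·m at a=18/5 m (b=L-a=12/5):
  R_A = 6M₀ab/L³ = 6·11·(18/5)·(12/5)/6³ = 66/25 kN
  M_A = M₀b(2a-b)/L² = 11·(12/5)·(2·(18/5)-(12/5))/6² = 88/25 kN·m
  R_B = -6M₀ab/L³ = -6·11·(18/5)·(12/5)/6³ = -66/25 kN
  M_B = M₀a(2b-a)/L² = 11·(18/5)·(2·(12/5)-(18/5))/6² = 33/25 kN·m
Load 3 — point force P=3 kN at a=2 m (b=L-a=4):
  R_A = Pb²(3a+b)/L³ = 3·4²·(3·2+4)/6³ = 20/9 kN
  M_A = Pab²/L² = 3·2·4²/6² = 8/3 kN·m
  R_B = Pa²(a+3b)/L³ = 3·2²·(2+3·4)/6³ = 7/9 kN
  M_B = -Pa²b/L² = -3·2²·4/6² = -4/3 kN·m
Load 4 — applied couple M₀=12 kN·m at a=3/2 m (b=L-a=9/2):
  R_A = 6M₀ab/L³ = 6·12·(3/2)·(9/2)/6³ = 9/4 kN
  M_A = M₀b(2a-b)/L² = 12·(9/2)·(2·(3/2)-(9/2))/6² = -9/4 kN·m
  R_B = -6M₀ab/L³ = -6·12·(3/2)·(9/2)/6³ = -9/4 kN
  M_B = M₀a(2b-a)/L² = 12·(3/2)·(2·(9/2)-(3/2))/6² = 15/4 kN·m
Superposition: R_A = 46901/900 kN, M_A = 14681/300 kN·m, R_B = 36799/900 kN, M_B = -12379/300 kN·m

R_A = 46901/900 kN, M_A = 14681/300 kN·m, R_B = 36799/900 kN, M_B = -12379/300 kN·m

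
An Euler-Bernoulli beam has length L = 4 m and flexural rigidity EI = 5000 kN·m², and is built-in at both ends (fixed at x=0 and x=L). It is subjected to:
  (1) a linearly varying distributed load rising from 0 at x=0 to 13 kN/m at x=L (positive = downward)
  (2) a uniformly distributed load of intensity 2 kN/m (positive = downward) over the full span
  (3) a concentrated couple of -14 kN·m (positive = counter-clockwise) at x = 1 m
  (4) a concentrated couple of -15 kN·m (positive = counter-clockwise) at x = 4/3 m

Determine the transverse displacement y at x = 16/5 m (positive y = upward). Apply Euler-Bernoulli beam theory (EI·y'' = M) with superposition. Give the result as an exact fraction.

Load 1 — triangular load w₀=13 kN/m (0→w₀ over full span):
  y_1 = -w₀x²(L-x)²(x+2L)/(120LEI) = -13·(16/5)²·(4-(16/5))²·((16/5)+2·4)/(120·4·5000) = -11648/29296875 m
Load 2 — uniform load w=2 kN/m over full span:
  y_2 = -wx²(L-x)²/(24EI) = -2·(16/5)²·(4-(16/5))²/(24·5000) = -128/1171875 m
Load 3 — applied couple M₀=-14 kN·m at a=1 m (b=L-a=3):
  y_3 = (R_Ax³/6 - M_Ax²/2 - M₀(x-a)²/2)/EI  [x>a] with R_A=-63/16, M_A=21/8 = ((-63/16)·(16/5)³/6 - (21/8)·(16/5)²/2 - (-14)·((16/5)-1)²/2)/5000 = -133/625000 m
Load 4 — applied couple M₀=-15 kN·m at a=4/3 m (b=L-a=8/3):
  y_4 = (R_Ax³/6 - M_Ax²/2 - M₀(x-a)²/2)/EI  [x>a] with R_A=-5, M_A=0 = ((-5)·(16/5)³/6 - 0·(16/5)²/2 - (-15)·((16/5)-(4/3))²/2)/5000 = -11/46875 m
Superposition: y = Σ y_i = -74553/78125000 m ≈ -0.000954 m

y(16/5) = -74553/78125000 m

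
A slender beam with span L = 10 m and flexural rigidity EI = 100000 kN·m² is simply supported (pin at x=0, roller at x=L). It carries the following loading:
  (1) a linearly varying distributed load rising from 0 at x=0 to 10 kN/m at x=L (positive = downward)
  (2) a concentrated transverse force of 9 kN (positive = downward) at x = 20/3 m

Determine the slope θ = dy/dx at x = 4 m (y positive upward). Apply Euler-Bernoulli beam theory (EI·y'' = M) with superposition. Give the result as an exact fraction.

Load 1 — triangular load w₀=10 kN/m (0→w₀ over full span):
  θ_1 = -w₀(7L⁴-30L²x²+15x⁴)/(360LEI) = -10·(7·10⁴-30·10²·4²+15·4⁴)/(360·10·100000) = -323/450000 rad
Load 2 — point force P=9 kN at a=20/3 m (b=L-a=10/3):
  θ_2 = -Pb(L²-b²-3x²)/(6LEI)  [x≤a] = -9·(10/3)·(10²-(10/3)²-3·4²)/(6·10·100000) = -23/112500 rad
Superposition: θ = Σ θ_i = -83/90000 rad ≈ -0.000922 rad

θ(4) = -83/90000 rad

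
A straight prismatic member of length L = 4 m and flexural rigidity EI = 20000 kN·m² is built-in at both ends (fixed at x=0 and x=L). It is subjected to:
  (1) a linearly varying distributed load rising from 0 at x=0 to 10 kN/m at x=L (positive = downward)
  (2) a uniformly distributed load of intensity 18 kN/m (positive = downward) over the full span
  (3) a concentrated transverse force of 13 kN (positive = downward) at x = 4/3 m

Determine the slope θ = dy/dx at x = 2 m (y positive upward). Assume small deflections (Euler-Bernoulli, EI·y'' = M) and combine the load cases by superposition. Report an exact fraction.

Load 1 — triangular load w₀=10 kN/m (0→w₀ over full span):
  θ_1 = -w₀(2x(L-x)(L-2x)(x+2L)+x²(L-x)²)/(120LEI) = -10·(2·2·(4-2)·(4-2·2)·(2+2·4)+2²·(4-2)²)/(120·4·20000) = -1/60000 rad
Load 2 — uniform load w=18 kN/m over full span:
  θ_2 = -wx(L-x)(L-2x)/(12EI) = -18·2·(4-2)·(4-2·2)/(12·20000) = 0 rad
Load 3 — point force P=13 kN at a=4/3 m (b=L-a=8/3):
  θ_3 = Pa²(L-x)(2bL-(3b+a)(L-x))/(2L³EI)  [x>a] = 13·(4/3)²·(4-2)·(2·(8/3)·4-(3·(8/3)+(4/3))·(4-2))/(2·4³·20000) = 13/270000 rad
Superposition: θ = Σ θ_i = 17/540000 rad ≈ 0.000031 rad

θ(2) = 17/540000 rad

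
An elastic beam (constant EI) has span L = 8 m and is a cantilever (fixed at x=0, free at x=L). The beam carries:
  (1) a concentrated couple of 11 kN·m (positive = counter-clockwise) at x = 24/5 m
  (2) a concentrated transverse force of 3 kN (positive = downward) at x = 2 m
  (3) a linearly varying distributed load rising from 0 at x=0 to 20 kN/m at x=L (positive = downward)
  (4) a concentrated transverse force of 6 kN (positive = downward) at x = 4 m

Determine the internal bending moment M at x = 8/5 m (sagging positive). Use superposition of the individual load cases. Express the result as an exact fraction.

Load 1 — applied couple M₀=11 kN·m at a=24/5 m (b=L-a=16/5):
  M_1 = M₀  [x≤a] = 11 = 11 kN·m
Load 2 — point force P=3 kN at a=2 m (b=L-a=6):
  M_2 = -P(a-x)  [x≤a] = -3·(2-(8/5)) = -6/5 kN·m
Load 3 — triangular load w₀=20 kN/m (0→w₀ over full span):
  M_3 = w₀Lx/2 - w₀L²/3 - w₀x³/(6L) = 20·8·(8/5)/2 - 20·8²/3 - 20·(8/5)³/(6·8) = -22528/75 kN·m
Load 4 — point force P=6 kN at a=4 m (b=L-a=4):
  M_4 = -P(a-x)  [x≤a] = -6·(4-(8/5)) = -72/5 kN·m
Superposition: M = Σ M_i = -22873/75 kN·m ≈ -304.973333 kN·m

M(8/5) = -22873/75 kN·m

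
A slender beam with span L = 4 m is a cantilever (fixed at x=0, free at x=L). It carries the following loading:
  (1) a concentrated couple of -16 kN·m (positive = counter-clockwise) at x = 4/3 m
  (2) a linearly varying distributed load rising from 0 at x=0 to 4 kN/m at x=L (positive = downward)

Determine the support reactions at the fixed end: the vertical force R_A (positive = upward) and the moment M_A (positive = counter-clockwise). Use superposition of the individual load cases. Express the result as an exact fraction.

Load 1 — applied couple M₀=-16 kN·m at a=4/3 m (b=L-a=8/3):
  R_A = 0 kN
  M_A = -M₀ = -(-16) = 16 kN·m
Load 2 — triangular load w₀=4 kN/m (0→w₀ over full span):
  R_A = w₀L/2 = 4·4/2 = 8 kN
  M_A = w₀L²/3 = 4·4²/3 = 64/3 kN·m
Superposition: R_A = 8 kN, M_A = 112/3 kN·m

R_A = 8 kN, M_A = 112/3 kN·m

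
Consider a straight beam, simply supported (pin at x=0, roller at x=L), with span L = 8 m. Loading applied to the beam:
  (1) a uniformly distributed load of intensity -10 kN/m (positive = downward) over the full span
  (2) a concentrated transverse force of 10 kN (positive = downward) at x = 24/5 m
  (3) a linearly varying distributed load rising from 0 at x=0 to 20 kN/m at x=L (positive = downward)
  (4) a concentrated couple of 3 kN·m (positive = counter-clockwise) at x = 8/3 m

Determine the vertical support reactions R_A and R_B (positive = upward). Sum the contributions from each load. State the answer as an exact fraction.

Load 1 — uniform load w=-10 kN/m over full span:
  R_A = wL/2 = (-10)·8/2 = -40 kN
  R_B = wL/2 = (-10)·8/2 = -40 kN
Load 2 — point force P=10 kN at a=24/5 m (b=L-a=16/5):
  R_A = Pb/L = 10·(16/5)/8 = 4 kN
  R_B = Pa/L = 10·(24/5)/8 = 6 kN
Load 3 — triangular load w₀=20 kN/m (0→w₀ over full span):
  R_A = w₀L/6 = 20·8/6 = 80/3 kN
  R_B = w₀L/3 = 20·8/3 = 160/3 kN
Load 4 — applied couple M₀=3 kN·m at a=8/3 m (b=L-a=16/3):
  R_A = M₀/L = 3/8 kN
  R_B = -M₀/L = -3/8 kN
Superposition: R_A = -215/24 kN, R_B = 455/24 kN

R_A = -215/24 kN, R_B = 455/24 kN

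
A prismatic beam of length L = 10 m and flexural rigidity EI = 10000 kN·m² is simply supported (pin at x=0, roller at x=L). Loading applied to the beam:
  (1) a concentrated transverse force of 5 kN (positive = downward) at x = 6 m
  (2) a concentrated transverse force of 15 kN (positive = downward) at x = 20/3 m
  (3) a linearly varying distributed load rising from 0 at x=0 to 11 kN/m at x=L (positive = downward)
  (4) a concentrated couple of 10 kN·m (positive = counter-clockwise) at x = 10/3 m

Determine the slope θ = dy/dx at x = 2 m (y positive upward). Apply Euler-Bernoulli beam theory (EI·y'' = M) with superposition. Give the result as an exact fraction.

Load 1 — point force P=5 kN at a=6 m (b=L-a=4):
  θ_1 = -Pb(L²-b²-3x²)/(6LEI)  [x≤a] = -5·4·(10²-4²-3·2²)/(6·10·10000) = -3/1250 rad
Load 2 — point force P=15 kN at a=20/3 m (b=L-a=10/3):
  θ_2 = -Pb(L²-b²-3x²)/(6LEI)  [x≤a] = -15·(10/3)·(10²-(10/3)²-3·2²)/(6·10·10000) = -173/27000 rad
Load 3 — triangular load w₀=11 kN/m (0→w₀ over full span):
  θ_3 = -w₀(7L⁴-30L²x²+15x⁴)/(360LEI) = -11·(7·10⁴-30·10²·2²+15·2⁴)/(360·10·10000) = -1001/56250 rad
Load 4 — applied couple M₀=10 kN·m at a=10/3 m (b=L-a=20/3):
  θ_4 = (M₀x²/(2L)+C₁)/EI  [x≤a] with C₁=M₀(3b²-L²)/(6L)=50/9 = (10·2²/(2·10)+(50/9))/10000 = 17/22500 rad
Superposition: θ = Σ θ_i = -17447/675000 rad ≈ -0.025847 rad

θ(2) = -17447/675000 rad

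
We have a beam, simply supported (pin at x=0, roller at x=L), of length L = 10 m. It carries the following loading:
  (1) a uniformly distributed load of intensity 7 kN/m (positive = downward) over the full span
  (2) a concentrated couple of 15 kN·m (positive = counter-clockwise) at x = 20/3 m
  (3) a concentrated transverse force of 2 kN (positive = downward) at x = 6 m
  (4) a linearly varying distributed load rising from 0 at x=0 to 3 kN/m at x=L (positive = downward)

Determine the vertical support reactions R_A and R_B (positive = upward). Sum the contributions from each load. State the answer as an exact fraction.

Load 1 — uniform load w=7 kN/m over full span:
  R_A = wL/2 = 7·10/2 = 35 kN
  R_B = wL/2 = 7·10/2 = 35 kN
Load 2 — applied couple M₀=15 kN·m at a=20/3 m (b=L-a=10/3):
  R_A = M₀/L = 15/10 = 3/2 kN
  R_B = -M₀/L = -15/10 = -3/2 kN
Load 3 — point force P=2 kN at a=6 m (b=L-a=4):
  R_A = Pb/L = 2·4/10 = 4/5 kN
  R_B = Pa/L = 2·6/10 = 6/5 kN
Load 4 — triangular load w₀=3 kN/m (0→w₀ over full span):
  R_A = w₀L/6 = 3·10/6 = 5 kN
  R_B = w₀L/3 = 3·10/3 = 10 kN
Superposition: R_A = 423/10 kN, R_B = 447/10 kN

R_A = 423/10 kN, R_B = 447/10 kN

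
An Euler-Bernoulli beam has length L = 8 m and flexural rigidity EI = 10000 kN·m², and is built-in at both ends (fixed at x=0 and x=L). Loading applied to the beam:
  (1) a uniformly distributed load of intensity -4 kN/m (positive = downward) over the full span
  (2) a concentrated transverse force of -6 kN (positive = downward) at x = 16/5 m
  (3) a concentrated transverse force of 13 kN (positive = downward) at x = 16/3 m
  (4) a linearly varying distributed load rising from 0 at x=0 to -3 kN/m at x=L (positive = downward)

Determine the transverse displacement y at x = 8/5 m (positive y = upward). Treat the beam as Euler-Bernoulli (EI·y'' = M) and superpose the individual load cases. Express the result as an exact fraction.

y(8/5) = 346096/158203125 m

Load 1 — uniform load w=-4 kN/m over full span:
  y_1 = -wx²(L-x)²/(24EI) = -(-4)·(8/5)²·(8-(8/5))²/(24·10000) = 2048/1171875 m
Load 2 — point force P=-6 kN at a=16/5 m (b=L-a=24/5):
  y_2 = -Pb²x²(3aL-(3a+b)x)/(6L³EI)  [x≤a] = -(-6)·(24/5)²·(8/5)²·(3·(16/5)·8-(3·(16/5)+(24/5))·(8/5))/(6·8³·10000) = 6048/9765625 m
Load 3 — point force P=13 kN at a=16/3 m (b=L-a=8/3):
  y_3 = -Pb²x²(3aL-(3a+b)x)/(6L³EI)  [x≤a] = -13·(8/3)²·(8/5)²·(3·(16/3)·8-(3·(16/3)+(8/3))·(8/5))/(6·8³·10000) = -4784/6328125 m
Load 4 — triangular load w₀=-3 kN/m (0→w₀ over full span):
  y_4 = -w₀x²(L-x)²(x+2L)/(120LEI) = -(-3)·(8/5)²·(8-(8/5))²·((8/5)+2·8)/(120·8·10000) = 5632/9765625 m
Superposition: y = Σ y_i = 346096/158203125 m ≈ 0.002188 m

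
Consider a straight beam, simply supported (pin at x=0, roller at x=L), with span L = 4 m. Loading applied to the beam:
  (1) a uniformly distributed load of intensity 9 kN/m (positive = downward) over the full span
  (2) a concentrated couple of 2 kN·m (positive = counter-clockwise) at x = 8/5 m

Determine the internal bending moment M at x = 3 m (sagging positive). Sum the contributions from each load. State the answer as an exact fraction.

M(3) = 13 kN·m

Load 1 — uniform load w=9 kN/m over full span:
  M_1 = wx(L-x)/2 = 9·3·(4-3)/2 = 27/2 kN·m
Load 2 — applied couple M₀=2 kN·m at a=8/5 m (b=L-a=12/5):
  M_2 = M₀x/L - M₀  [x>a] = 2·3/4 - 2 = -1/2 kN·m
Superposition: M = Σ M_i = 13 kN·m ≈ 13.000000 kN·m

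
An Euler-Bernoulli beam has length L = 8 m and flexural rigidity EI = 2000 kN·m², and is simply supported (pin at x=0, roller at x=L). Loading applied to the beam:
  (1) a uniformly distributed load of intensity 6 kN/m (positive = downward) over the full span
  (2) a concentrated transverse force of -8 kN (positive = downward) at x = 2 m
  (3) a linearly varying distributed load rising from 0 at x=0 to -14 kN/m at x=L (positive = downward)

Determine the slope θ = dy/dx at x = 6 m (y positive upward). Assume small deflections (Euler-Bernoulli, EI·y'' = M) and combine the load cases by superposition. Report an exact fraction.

Load 1 — uniform load w=6 kN/m over full span:
  θ_1 = -w(L³-6Lx²+4x³)/(24EI) = -6·(8³-6·8·6²+4·6³)/(24·2000) = 11/250 rad
Load 2 — point force P=-8 kN at a=2 m (b=L-a=6):
  θ_2 = -Pa(2L²-6Lx+3x²+a²)/(6LEI)  [x>a] = -(-8)·2·(2·8²-6·8·6+3·6²+2²)/(6·8·2000) = -1/125 rad
Load 3 — triangular load w₀=-14 kN/m (0→w₀ over full span):
  θ_3 = -w₀(7L⁴-30L²x²+15x⁴)/(360LEI) = -(-14)·(7·8⁴-30·8²·6²+15·6⁴)/(360·8·2000) = -9191/180000 rad
Superposition: θ = Σ θ_i = -2711/180000 rad ≈ -0.015061 rad

θ(6) = -2711/180000 rad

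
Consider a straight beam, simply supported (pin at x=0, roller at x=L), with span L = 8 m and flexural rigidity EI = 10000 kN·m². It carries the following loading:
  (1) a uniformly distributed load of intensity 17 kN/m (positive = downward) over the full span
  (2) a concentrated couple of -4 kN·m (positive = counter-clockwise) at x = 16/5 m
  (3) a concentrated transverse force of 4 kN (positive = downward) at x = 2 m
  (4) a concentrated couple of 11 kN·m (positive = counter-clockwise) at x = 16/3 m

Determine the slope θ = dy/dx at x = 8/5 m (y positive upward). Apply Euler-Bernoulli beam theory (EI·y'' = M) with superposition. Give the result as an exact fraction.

θ(8/5) = -172393/5625000 rad

Load 1 — uniform load w=17 kN/m over full span:
  θ_1 = -w(L³-6Lx²+4x³)/(24EI) = -17·(8³-6·8·(8/5)²+4·(8/5)³)/(24·10000) = -2244/78125 rad
Load 2 — applied couple M₀=-4 kN·m at a=16/5 m (b=L-a=24/5):
  θ_2 = (M₀x²/(2L)+C₁)/EI  [x≤a] with C₁=M₀(3b²-L²)/(6L)=-32/75 = ((-4)·(8/5)²/(2·8)+(-32/75))/10000 = -1/9375 rad
Load 3 — point force P=4 kN at a=2 m (b=L-a=6):
  θ_3 = -Pb(L²-b²-3x²)/(6LEI)  [x≤a] = -4·6·(8²-6²-3·(8/5)²)/(6·8·10000) = -127/125000 rad
Load 4 — applied couple M₀=11 kN·m at a=16/3 m (b=L-a=8/3):
  θ_4 = (M₀x²/(2L)+C₁)/EI  [x≤a] with C₁=M₀(3b²-L²)/(6L)=-88/9 = (11·(8/5)²/(2·8)+(-88/9))/10000 = -451/562500 rad
Superposition: θ = Σ θ_i = -172393/5625000 rad ≈ -0.030648 rad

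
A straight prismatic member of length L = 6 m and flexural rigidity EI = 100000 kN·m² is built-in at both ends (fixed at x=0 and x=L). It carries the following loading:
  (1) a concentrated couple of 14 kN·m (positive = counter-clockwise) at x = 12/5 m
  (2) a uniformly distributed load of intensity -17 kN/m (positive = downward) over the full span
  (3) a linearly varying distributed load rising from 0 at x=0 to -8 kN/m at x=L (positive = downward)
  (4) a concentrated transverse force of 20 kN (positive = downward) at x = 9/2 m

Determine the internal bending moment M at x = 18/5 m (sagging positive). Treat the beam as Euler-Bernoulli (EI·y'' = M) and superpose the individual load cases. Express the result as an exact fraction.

M(18/5) = -26351/1000 kN·m

Load 1 — applied couple M₀=14 kN·m at a=12/5 m (b=L-a=18/5):
  M_1 = R_Ax - M_A - M₀  [x>a] with R_A=84/25, M_A=42/25 = (84/25)·(18/5) - (42/25) - 14 = -448/125 kN·m
Load 2 — uniform load w=-17 kN/m over full span:
  M_2 = wLx/2 - wL²/12 - wx²/2 = (-17)·6·(18/5)/2 - (-17)·6²/12 - (-17)·(18/5)²/2 = -561/25 kN·m
Load 3 — triangular load w₀=-8 kN/m (0→w₀ over full span):
  M_3 = 3w₀Lx/20 - w₀L²/30 - w₀x³/(6L) = 3·(-8)·6·(18/5)/20 - (-8)·6²/30 - (-8)·(18/5)³/(6·6) = -744/125 kN·m
Load 4 — point force P=20 kN at a=9/2 m (b=L-a=3/2):
  M_4 = Pb²(3a+b)x/L³ - Pab²/L²  [x≤a] = 20·(3/2)²·(3·(9/2)+(3/2))·(18/5)/6³ - 20·(9/2)·(3/2)²/6² = 45/8 kN·m
Superposition: M = Σ M_i = -26351/1000 kN·m ≈ -26.351000 kN·m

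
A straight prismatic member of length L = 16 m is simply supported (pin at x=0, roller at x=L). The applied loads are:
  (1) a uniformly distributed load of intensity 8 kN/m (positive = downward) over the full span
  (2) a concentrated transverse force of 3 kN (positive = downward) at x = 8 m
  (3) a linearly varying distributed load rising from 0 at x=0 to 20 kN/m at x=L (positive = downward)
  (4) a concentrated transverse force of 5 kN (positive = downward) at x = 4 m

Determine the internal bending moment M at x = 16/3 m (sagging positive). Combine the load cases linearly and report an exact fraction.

M(16/3) = 40640/81 kN·m

Load 1 — uniform load w=8 kN/m over full span:
  M_1 = wx(L-x)/2 = 8·(16/3)·(16-(16/3))/2 = 2048/9 kN·m
Load 2 — point force P=3 kN at a=8 m (b=L-a=8):
  M_2 = Pbx/L  [x≤a] = 3·8·(16/3)/16 = 8 kN·m
Load 3 — triangular load w₀=20 kN/m (0→w₀ over full span):
  M_3 = w₀Lx/6 - w₀x³/(6L) = 20·16·(16/3)/6 - 20·(16/3)³/(6·16) = 20480/81 kN·m
Load 4 — point force P=5 kN at a=4 m (b=L-a=12):
  M_4 = Pa(L-x)/L  [x>a] = 5·4·(16-(16/3))/16 = 40/3 kN·m
Superposition: M = Σ M_i = 40640/81 kN·m ≈ 501.728395 kN·m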